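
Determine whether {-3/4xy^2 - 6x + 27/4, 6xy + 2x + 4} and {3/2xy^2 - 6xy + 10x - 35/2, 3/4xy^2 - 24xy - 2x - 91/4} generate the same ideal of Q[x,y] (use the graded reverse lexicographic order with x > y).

Equality of ideals is decidable: compute both reduced Gröbner bases (unique for the ordering) and check whether they agree.
Buchberger on the first generating set:
f_1 = -3/4xy^2 - 6x + 27/4, LT = xy^2.
f_2 = 6xy + 2x + 4, LT = xy.

S(f_1,f_2): lcm = xy^2. S = -1/3xy + 8x - 2/3y - 9.
  reduce S modulo (f_1, f_2):
  remainder 73/9x - 2/3y - 79/9 ≠ 0; add g_3 = 73/9x - 2/3y - 79/9 to the basis.

S(f_1,g_3): lcm = xy^2. S = 6/73y^3 + 79/73y^2 + 8x - 9.
  reduce S modulo (f_1, f_2, g_3):
  remainder 6/73y^3 + 79/73y^2 + 48/73y - 25/73 ≠ 0; add g_4 = 6/73y^3 + 79/73y^2 + 48/73y - 25/73 to the basis.

S(f_2,g_3): lcm = xy. S = 6/73y^2 + 1/3x + 79/73y + 2/3.
  reduce S modulo (f_1, f_2, g_3, g_4):
  remainder 6/73y^2 + 81/73y + 75/73 ≠ 0; add g_5 = 6/73y^2 + 81/73y + 75/73 to the basis.

The other S-polynomials (S(f_1,g_4), S(f_2,g_4), S(g_3,g_4), S(f_1,g_5), S(f_2,g_5), S(g_3,g_5), S(g_4,g_5)) all reduce to 0 modulo the current basis, so we have a Gröbner basis.
Inter-reduce: drop elements whose leading term is divisible by another's, tail-reduce, and make monic.
Reduced Gröbner basis: {y^2 + 27/2y + 25/2, x - 6/73y - 79/73}.

Buchberger on the second generating set:
h_1 = 3/2xy^2 - 6xy + 10x - 35/2, LT = xy^2.
h_2 = 3/4xy^2 - 24xy - 2x - 91/4, LT = xy^2.

S(h_1,h_2): lcm = xy^2. S = 28xy + 28/3x + 56/3.
  reduce S modulo (h_1, h_2):
  remainder 28xy + 28/3x + 56/3 ≠ 0; add k_3 = 28xy + 28/3x + 56/3 to the basis.

S(h_1,k_3): lcm = xy^2. S = -13/3xy + 20/3x - 2/3y - 35/3.
  reduce S modulo (h_1, h_2, k_3):
  remainder 73/9x - 2/3y - 79/9 ≠ 0; add k_4 = 73/9x - 2/3y - 79/9 to the basis.

S(h_1,k_4): lcm = xy^2. S = 6/73y^3 - 4xy + 79/73y^2 + 20/3x - 35/3.
  reduce S modulo (h_1, h_2, k_3, k_4):
  remainder 6/73y^3 + 79/73y^2 + 48/73y - 25/73 ≠ 0; add k_5 = 6/73y^3 + 79/73y^2 + 48/73y - 25/73 to the basis.

S(k_3,k_4): lcm = xy. S = 6/73y^2 + 1/3x + 79/73y + 2/3.
  reduce S modulo (h_1, h_2, k_3, k_4, k_5):
  remainder 6/73y^2 + 81/73y + 75/73 ≠ 0; add k_6 = 6/73y^2 + 81/73y + 75/73 to the basis.

The other S-polynomials (S(h_2,k_3), S(h_2,k_4), S(h_1,k_5), S(h_2,k_5), S(k_3,k_5), S(k_4,k_5), S(h_1,k_6), S(h_2,k_6), S(k_3,k_6), S(k_4,k_6), S(k_5,k_6)) all reduce to 0 modulo the current basis, so we have a Gröbner basis.
Inter-reduce: drop elements whose leading term is divisible by another's, tail-reduce, and make monic.
Reduced Gröbner basis: {y^2 + 27/2y + 25/2, x - 6/73y - 79/73}.

Same reduced basis, so the two generating sets span the same ideal.
The same test decides containment: I ⊆ J iff every generator of I reduces to 0 modulo a Gröbner basis of J.

Yes, the ideals are equal.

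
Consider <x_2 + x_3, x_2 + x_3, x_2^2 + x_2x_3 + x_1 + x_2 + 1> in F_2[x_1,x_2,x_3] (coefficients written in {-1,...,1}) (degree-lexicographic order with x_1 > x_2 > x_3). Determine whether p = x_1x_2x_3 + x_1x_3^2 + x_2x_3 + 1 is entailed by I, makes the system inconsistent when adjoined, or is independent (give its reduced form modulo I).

x_1x_2x_3 + x_1x_3^2 + x_2x_3 + 1 is independent of I; its normal form modulo I is x_3^2 + 1.

First compute the reduced Gröbner basis of I by Buchberger's algorithm.
f_1 = x_2 + x_3, LT = x_2.
f_2 = x_2 + x_3, LT = x_2.
f_3 = x_2^2 + x_2x_3 + x_1 + x_2 + 1, LT = x_2^2.

S(f_1,f_2): lcm = x_2. S = 0.
  remainder 0.

S(f_1,f_3): lcm = x_2^2. S = x_1 + x_2 + 1.
  leading term x_1: no divisor's leading term divides it; move x_1 to the remainder.
  leading term x_2: subtract (1)·f_1 from x_2 + 1 → x_3 + 1
  leading term x_3: no divisor's leading term divides it; move x_3 to the remainder.
  leading term 1: no divisor's leading term divides it; move 1 to the remainder.
  remainder x_1 + x_3 + 1 ≠ 0; add h_4 = x_1 + x_3 + 1 to the basis.

S(f_2,f_3): lcm = x_2^2. S = x_1 + x_2 + 1.
  leading term x_1: subtract (1)·h_4 from x_1 + x_2 + 1 → x_2 + x_3
  leading term x_2: subtract (1)·f_1 from x_2 + x_3 → 0
  remainder 0.

S(f_1,h_4): leading monomials are coprime, so the S-polynomial reduces to 0 (Buchberger's first criterion).
S(f_2,h_4): leading monomials are coprime, so the S-polynomial reduces to 0 (Buchberger's first criterion).
S(f_3,h_4): leading monomials are coprime, so the S-polynomial reduces to 0 (Buchberger's first criterion).
Every S-polynomial of the final basis reduces to 0, so we have a Gröbner basis.
Inter-reduce: drop elements whose leading term is divisible by another's, tail-reduce, and make monic.
Reduced Gröbner basis: {x_1 + x_3 + 1, x_2 + x_3}.
Label its elements g_1 = x_1 + x_3 + 1, g_2 = x_2 + x_3.

Reduce p = x_1x_2x_3 + x_1x_3^2 + x_2x_3 + 1 modulo G:
  leading term x_1x_2x_3: subtract (x_2x_3)·g_1 from x_1x_2x_3 + x_1x_3^2 + x_2x_3 + 1 → x_1x_3^2 + x_2x_3^2 + 1
  leading term x_1x_3^2: subtract (x_3^2)·g_1 from x_1x_3^2 + x_2x_3^2 + 1 → x_2x_3^2 + x_3^3 + x_3^2 + 1
  leading term x_2x_3^2: subtract (x_3^2)·g_2 from x_2x_3^2 + x_3^3 + x_3^2 + 1 → x_3^2 + 1
  leading term x_3^2: no divisor's leading term divides it; move x_3^2 to the remainder.
  leading term 1: no divisor's leading term divides it; move 1 to the remainder.
  normal form = x_3^2 + 1.
The normal form is nonzero, so p ∉ I. Since p minus its normal form lies in I, I + (p) = I + (r) where r = x_3^2 + 1; decide whether this ideal is the whole ring.
Run Buchberger on G together with r (pairs among the g_i already reduce to 0 since G is a Gröbner basis):
g_1 = x_1 + x_3 + 1, LT = x_1.
g_2 = x_2 + x_3, LT = x_2.
r = x_3^2 + 1, LT = x_3^2.

S(g_1,g_2): leading monomials are coprime, so the S-polynomial reduces to 0 (Buchberger's first criterion).
S(g_1,r): leading monomials are coprime, so the S-polynomial reduces to 0 (Buchberger's first criterion).
S(g_2,r): leading monomials are coprime, so the S-polynomial reduces to 0 (Buchberger's first criterion).
Every S-polynomial of the final basis reduces to 0, so we have a Gröbner basis.
Inter-reduce: drop elements whose leading term is divisible by another's, tail-reduce, and make monic.
Reduced Gröbner basis: {x_3^2 + 1, x_1 + x_3 + 1, x_2 + x_3}.
The reduced Gröbner basis of I + (p) is {x_3^2 + 1, x_1 + x_3 + 1, x_2 + x_3} ≠ {1}, a proper ideal, so the enlarged system stays consistent: p is independent of I, with normal form x_3^2 + 1.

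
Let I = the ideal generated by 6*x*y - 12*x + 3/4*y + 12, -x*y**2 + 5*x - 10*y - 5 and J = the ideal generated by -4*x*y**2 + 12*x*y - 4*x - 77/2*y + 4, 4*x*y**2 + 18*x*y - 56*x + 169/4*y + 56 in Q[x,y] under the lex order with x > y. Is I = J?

Since reduced Gröbner bases are canonical representatives of ideals under a given ordering, it suffices to compute and compare them.
Buchberger on the first generating set:
f_1 = 6*x*y - 12*x + 3/4*y + 12, LT = x*y.
f_2 = -x*y**2 + 5*x - 10*y - 5, LT = x*y**2.

S(f_1,f_2): lcm = x*y**2. S = -2*x*y + 5*x + 1/8*y**2 - 8*y - 5.
  leading term x*y: subtract (-1/3)·f_1 from -2*x*y + 5*x + 1/8*y**2 - 8*y - 5 → x + 1/8*y**2 - 31/4*y - 1
  leading term x: no divisor's leading term divides it; move x to the remainder.
  leading term y**2: no divisor's leading term divides it; move 1/8*y**2 to the remainder.
  leading term y: no divisor's leading term divides it; move -31/4*y to the remainder.
  leading term 1: no divisor's leading term divides it; move -1 to the remainder.
  remainder x + 1/8*y**2 - 31/4*y - 1 ≠ 0; add g_3 = x + 1/8*y**2 - 31/4*y - 1 to the basis.

S(f_1,g_3): lcm = x*y. S = -2*x - 1/8*y**3 + 31/4*y**2 + 9/8*y + 2.
  leading term x: subtract (-2)·g_3 from -2*x - 1/8*y**3 + 31/4*y**2 + 9/8*y + 2 → -1/8*y**3 + 8*y**2 - 115/8*y
  leading term y**3: no divisor's leading term divides it; move -1/8*y**3 to the remainder.
  leading term y**2: no divisor's leading term divides it; move 8*y**2 to the remainder.
  leading term y: no divisor's leading term divides it; move -115/8*y to the remainder.
  remainder -1/8*y**3 + 8*y**2 - 115/8*y ≠ 0; add g_4 = -1/8*y**3 + 8*y**2 - 115/8*y to the basis.

The other S-polynomials (S(f_2,g_3), S(f_1,g_4), S(f_2,g_4), S(g_3,g_4)) all reduce to 0 modulo the current basis, so we have a Gröbner basis.
Inter-reduce: drop elements whose leading term is divisible by another's, tail-reduce, and make monic.
Reduced Gröbner basis: {x + 1/8*y**2 - 31/4*y - 1, y**3 - 64*y**2 + 115*y}.

Buchberger on the second generating set:
h_1 = -4*x*y**2 + 12*x*y - 4*x - 77/2*y + 4, LT = x*y**2.
h_2 = 4*x*y**2 + 18*x*y - 56*x + 169/4*y + 56, LT = x*y**2.

S(h_1,h_2): lcm = x*y**2. S = -15/2*x*y + 15*x - 15/16*y - 15.
  leading term x*y: no divisor's leading term divides it; move -15/2*x*y to the remainder.
  leading term x: no divisor's leading term divides it; move 15*x to the remainder.
  leading term y: no divisor's leading term divides it; move -15/16*y to the remainder.
  leading term 1: no divisor's leading term divides it; move -15 to the remainder.
  remainder -15/2*x*y + 15*x - 15/16*y - 15 ≠ 0; add k_3 = -15/2*x*y + 15*x - 15/16*y - 15 to the basis.

S(h_1,k_3): lcm = x*y**2. S = -x*y + x - 1/8*y**2 + 61/8*y - 1.
  leading term x*y: subtract (2/15)·k_3 from -x*y + x - 1/8*y**2 + 61/8*y - 1 → -x - 1/8*y**2 + 31/4*y + 1
  leading term x: no divisor's leading term divides it; move -x to the remainder.
  leading term y**2: no divisor's leading term divides it; move -1/8*y**2 to the remainder.
  leading term y: no divisor's leading term divides it; move 31/4*y to the remainder.
  leading term 1: no divisor's leading term divides it; move 1 to the remainder.
  remainder -x - 1/8*y**2 + 31/4*y + 1 ≠ 0; add k_4 = -x - 1/8*y**2 + 31/4*y + 1 to the basis.

S(h_1,k_4): lcm = x*y**2. S = -3*x*y + x - 1/8*y**4 + 31/4*y**3 + y**2 + 77/8*y - 1.
  leading term x*y: subtract (2/5)·k_3 from -3*x*y + x - 1/8*y**4 + 31/4*y**3 + y**2 + 77/8*y - 1 → -5*x - 1/8*y**4 + 31/4*y**3 + y**2 + 10*y + 5
  leading term x: subtract (5)·k_4 from -5*x - 1/8*y**4 + 31/4*y**3 + y**2 + 10*y + 5 → -1/8*y**4 + 31/4*y**3 + 13/8*y**2 - 115/4*y
  leading term y**4: no divisor's leading term divides it; move -1/8*y**4 to the remainder.
  leading term y**3: no divisor's leading term divides it; move 31/4*y**3 to the remainder.
  leading term y**2: no divisor's leading term divides it; move 13/8*y**2 to the remainder.
  leading term y: no divisor's leading term divides it; move -115/4*y to the remainder.
  remainder -1/8*y**4 + 31/4*y**3 + 13/8*y**2 - 115/4*y ≠ 0; add k_5 = -1/8*y**4 + 31/4*y**3 + 13/8*y**2 - 115/4*y to the basis.

S(k_3,k_4): lcm = x*y. S = -2*x - 1/8*y**3 + 31/4*y**2 + 9/8*y + 2.
  leading term x: subtract (2)·k_4 from -2*x - 1/8*y**3 + 31/4*y**2 + 9/8*y + 2 → -1/8*y**3 + 8*y**2 - 115/8*y
  leading term y**3: no divisor's leading term divides it; move -1/8*y**3 to the remainder.
  leading term y**2: no divisor's leading term divides it; move 8*y**2 to the remainder.
  leading term y: no divisor's leading term divides it; move -115/8*y to the remainder.
  remainder -1/8*y**3 + 8*y**2 - 115/8*y ≠ 0; add k_6 = -1/8*y**3 + 8*y**2 - 115/8*y to the basis.

The other S-polynomials (S(h_2,k_3), S(h_2,k_4), S(h_1,k_5), S(h_2,k_5), S(k_3,k_5), S(k_4,k_5), S(h_1,k_6), S(h_2,k_6), S(k_3,k_6), S(k_4,k_6), S(k_5,k_6)) all reduce to 0 modulo the current basis, so we have a Gröbner basis.
Inter-reduce: drop elements whose leading term is divisible by another's, tail-reduce, and make monic.
Reduced Gröbner basis: {x + 1/8*y**2 - 31/4*y - 1, y**3 - 64*y**2 + 115*y}.

These coincide, so the ideals are equal.

Yes, the ideals are equal.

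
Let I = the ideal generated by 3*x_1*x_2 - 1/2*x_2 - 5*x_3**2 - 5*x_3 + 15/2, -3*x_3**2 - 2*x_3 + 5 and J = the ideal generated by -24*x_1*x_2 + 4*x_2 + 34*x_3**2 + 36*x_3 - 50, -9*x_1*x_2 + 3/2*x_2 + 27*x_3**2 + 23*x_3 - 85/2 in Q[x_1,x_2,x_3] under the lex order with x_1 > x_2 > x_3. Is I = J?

Yes, the ideals are equal.

Equality of ideals is decidable: compute both reduced Gröbner bases (unique for the ordering) and check whether they agree.
Buchberger on the first generating set:
f_1 = 3*x_1*x_2 - 1/2*x_2 - 5*x_3**2 - 5*x_3 + 15/2, LT = x_1*x_2.
f_2 = -3*x_3**2 - 2*x_3 + 5, LT = x_3**2.

The S-polynomials (S(f_1,f_2)) all reduce to 0 modulo the current basis, so we have a Gröbner basis.
Inter-reduce: drop elements whose leading term is divisible by another's, tail-reduce, and make monic.
Reduced Gröbner basis: {x_1*x_2 - 1/6*x_2 - 5/9*x_3 - 5/18, x_3**2 + 2/3*x_3 - 5/3}.

Buchberger on the second generating set:
h_1 = -24*x_1*x_2 + 4*x_2 + 34*x_3**2 + 36*x_3 - 50, LT = x_1*x_2.
h_2 = -9*x_1*x_2 + 3/2*x_2 + 27*x_3**2 + 23*x_3 - 85/2, LT = x_1*x_2.

S(h_1,h_2): lcm = x_1*x_2. S = 19/12*x_3**2 + 19/18*x_3 - 95/36.
  leading term x_3**2: no divisor's leading term divides it; move 19/12*x_3**2 to the remainder.
  leading term x_3: no divisor's leading term divides it; move 19/18*x_3 to the remainder.
  leading term 1: no divisor's leading term divides it; move -95/36 to the remainder.
  remainder 19/12*x_3**2 + 19/18*x_3 - 95/36 ≠ 0; add k_3 = 19/12*x_3**2 + 19/18*x_3 - 95/36 to the basis.

The other S-polynomials (S(h_1,k_3), S(h_2,k_3)) all reduce to 0 modulo the current basis, so we have a Gröbner basis.
Inter-reduce: drop elements whose leading term is divisible by another's, tail-reduce, and make monic.
Reduced Gröbner basis: {x_1*x_2 - 1/6*x_2 - 5/9*x_3 - 5/18, x_3**2 + 2/3*x_3 - 5/3}.

The two bases agree; hence the ideals are identical.
The same test decides containment: I ⊆ J iff every generator of I reduces to 0 modulo a Gröbner basis of J.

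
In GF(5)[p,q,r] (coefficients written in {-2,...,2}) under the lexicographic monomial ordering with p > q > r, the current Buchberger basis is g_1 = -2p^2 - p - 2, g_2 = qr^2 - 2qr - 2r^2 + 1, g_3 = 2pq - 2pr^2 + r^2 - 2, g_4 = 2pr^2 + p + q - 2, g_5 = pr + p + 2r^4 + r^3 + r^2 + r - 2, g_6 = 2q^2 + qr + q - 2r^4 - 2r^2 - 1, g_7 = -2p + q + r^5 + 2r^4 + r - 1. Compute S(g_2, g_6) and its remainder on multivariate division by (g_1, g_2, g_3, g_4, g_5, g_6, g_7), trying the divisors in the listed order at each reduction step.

S(g_2, g_6) = -2q^2r + 2qr^3 + q + r^6 + r^4 - 2r^2; remainder on division = qr + q + r^6 - 2r^5 + r^4 + 2r^3 - 2r^2 + 2r.

lcm(LM(g_2), LM(g_6)) = q^2r^2.
S = (lcm/LT(g_2))·g_2 − (lcm/LT(g_6))·g_6 = -2q^2r + 2qr^3 + q + r^6 + r^4 - 2r^2.
Reduce S modulo (g_1, g_2, g_3, g_4, g_5, g_6, g_7) in that order:
  leading term q^2r: subtract (-r)·g_6 from -2q^2r + 2qr^3 + q + r^6 + r^4 - 2r^2 → 2qr^3 + qr^2 + qr + q + r^6 - 2r^5 + r^4 - 2r^3 - 2r^2 - r
  leading term qr^3: subtract (2r)·g_2 from 2qr^3 + qr^2 + qr + q + r^6 - 2r^5 + r^4 - 2r^3 - 2r^2 - r → qr + q + r^6 - 2r^5 + r^4 + 2r^3 - 2r^2 + 2r
  leading term qr: no divisor's leading term divides it; move qr to the remainder.
  leading term q: no divisor's leading term divides it; move q to the remainder.
  leading term r^6: no divisor's leading term divides it; move r^6 to the remainder.
  leading term r^5: no divisor's leading term divides it; move -2r^5 to the remainder.
  leading term r^4: no divisor's leading term divides it; move r^4 to the remainder.
  leading term r^3: no divisor's leading term divides it; move 2r^3 to the remainder.
  leading term r^2: no divisor's leading term divides it; move -2r^2 to the remainder.
  leading term r: no divisor's leading term divides it; move 2r to the remainder.
The remainder qr + q + r^6 - 2r^5 + r^4 + 2r^3 - 2r^2 + 2r is nonzero, so it would be added as the next basis element.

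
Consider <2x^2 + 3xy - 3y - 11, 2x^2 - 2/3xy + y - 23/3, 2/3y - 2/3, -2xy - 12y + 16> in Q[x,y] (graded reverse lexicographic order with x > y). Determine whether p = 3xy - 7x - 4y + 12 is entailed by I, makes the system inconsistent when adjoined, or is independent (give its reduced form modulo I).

First compute the reduced Gröbner basis of I by Buchberger's algorithm.
f_1 = 2x^2 + 3xy - 3y - 11, LT = x^2.
f_2 = 2x^2 - 2/3xy + y - 23/3, LT = x^2.
f_3 = 2/3y - 2/3, LT = y.
f_4 = -2xy - 12y + 16, LT = xy.

S(f_1,f_2): lcm = x^2. S = 11/6xy - 2y - 5/3.
  leading term xy: subtract (11/4x)·f_3 from 11/6xy - 2y - 5/3 → 11/6x - 2y - 5/3
  leading term x: no divisor's leading term divides it; move 11/6x to the remainder.
  leading term y: subtract (-3)·f_3 from -2y - 5/3 → -11/3
  leading term 1: no divisor's leading term divides it; move -11/3 to the remainder.
  remainder 11/6x - 11/3 ≠ 0; add h_5 = 11/6x - 11/3 to the basis.

The other S-polynomials (S(f_1,f_3), S(f_1,f_4), S(f_2,f_3), S(f_2,f_4), S(f_3,f_4), S(f_1,h_5), S(f_2,h_5), S(f_3,h_5), S(f_4,h_5)) all reduce to 0 modulo the current basis, so we have a Gröbner basis.
Inter-reduce: drop elements whose leading term is divisible by another's, tail-reduce, and make monic.
Reduced Gröbner basis: {x - 2, y - 1}.
Label its elements g_1 = x - 2, g_2 = y - 1.

Reduce p = 3xy - 7x - 4y + 12 modulo G:
  leading term xy: subtract (3y)·g_1 from 3xy - 7x - 4y + 12 → -7x + 2y + 12
  leading term x: subtract (-7)·g_1 from -7x + 2y + 12 → 2y - 2
  leading term y: subtract (2)·g_2 from 2y - 2 → 0
  normal form = 0.
Since the normal form is 0, p ∈ I.

3xy - 7x - 4y + 12 lies in I (it reduces to 0).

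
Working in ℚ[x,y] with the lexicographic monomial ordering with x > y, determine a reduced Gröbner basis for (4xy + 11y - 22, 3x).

f_1 = 4xy + 11y - 22, LT = xy.
f_2 = 3x, LT = x.

S(f_1,f_2): lcm = xy. S = 11/4y - 11/2.
  leading term y: no divisor's leading term divides it; move 11/4y to the remainder.
  leading term 1: no divisor's leading term divides it; move -11/2 to the remainder.
  remainder 11/4y - 11/2 ≠ 0; add g_3 = 11/4y - 11/2 to the basis.

The other S-polynomials (S(f_1,g_3), S(f_2,g_3)) all reduce to 0 modulo the current basis, so we have a Gröbner basis.
Inter-reduce: drop elements whose leading term is divisible by another's, tail-reduce, and make monic.

G = {x, y - 2}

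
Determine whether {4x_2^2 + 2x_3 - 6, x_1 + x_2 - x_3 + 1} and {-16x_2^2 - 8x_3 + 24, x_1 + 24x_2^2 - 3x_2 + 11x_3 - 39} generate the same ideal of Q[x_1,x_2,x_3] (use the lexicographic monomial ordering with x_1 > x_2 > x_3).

Since reduced Gröbner bases are canonical representatives of ideals under a given ordering, it suffices to compute and compare them.
Buchberger on the first generating set:
f_1 = 4x_2^2 + 2x_3 - 6, LT = x_2^2.
f_2 = x_1 + x_2 - x_3 + 1, LT = x_1.

The S-polynomials (S(f_1,f_2)) all reduce to 0 modulo the current basis, so we have a Gröbner basis.
Inter-reduce: drop elements whose leading term is divisible by another's, tail-reduce, and make monic.
Reduced Gröbner basis: {x_1 + x_2 - x_3 + 1, x_2^2 + 1/2x_3 - 3/2}.

Buchberger on the second generating set:
h_1 = -16x_2^2 - 8x_3 + 24, LT = x_2^2.
h_2 = x_1 + 24x_2^2 - 3x_2 + 11x_3 - 39, LT = x_1.

The S-polynomials (S(h_1,h_2)) all reduce to 0 modulo the current basis, so we have a Gröbner basis.
Inter-reduce: drop elements whose leading term is divisible by another's, tail-reduce, and make monic.
Reduced Gröbner basis: {x_1 - 3x_2 - x_3 - 3, x_2^2 + 1/2x_3 - 3/2}.

Since the reduced bases disagree, the two ideals are not the same.

No, the ideals differ.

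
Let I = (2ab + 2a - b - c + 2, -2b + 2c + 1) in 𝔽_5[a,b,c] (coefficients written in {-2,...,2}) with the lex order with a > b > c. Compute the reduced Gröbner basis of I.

G = {ac - a - c + 2, b - c + 2}

f_1 = 2ab + 2a - b - c + 2, LT = ab.
f_2 = -2b + 2c + 1, LT = b.

S(f_1,f_2): lcm = ab. S = ac - a + 2b + 2c + 1.
  leading term ac: no divisor's leading term divides it; move ac to the remainder.
  leading term a: no divisor's leading term divides it; move -a to the remainder.
  leading term b: subtract (-1)·f_2 from 2b + 2c + 1 → -c + 2
  leading term c: no divisor's leading term divides it; move -c to the remainder.
  leading term 1: no divisor's leading term divides it; move 2 to the remainder.
  remainder ac - a - c + 2 ≠ 0; add g_3 = ac - a - c + 2 to the basis.

The other S-polynomials (S(f_1,g_3), S(f_2,g_3)) all reduce to 0 modulo the current basis, so we have a Gröbner basis.
Inter-reduce: drop elements whose leading term is divisible by another's, tail-reduce, and make monic.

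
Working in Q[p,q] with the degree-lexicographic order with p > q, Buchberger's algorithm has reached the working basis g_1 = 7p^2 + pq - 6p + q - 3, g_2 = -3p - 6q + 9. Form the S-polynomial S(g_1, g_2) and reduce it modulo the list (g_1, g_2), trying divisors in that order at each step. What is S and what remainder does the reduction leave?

lcm(LM(g_1), LM(g_2)) = p^2.
S = (lcm/LT(g_1))·g_1 − (lcm/LT(g_2))·g_2 = -13/7pq + 15/7p + 1/7q - 3/7.
Reduce S modulo (g_1, g_2) in that order:
  leading term pq: subtract (13/21q)·g_2 from -13/7pq + 15/7p + 1/7q - 3/7 → 26/7q^2 + 15/7p - 38/7q - 3/7
  leading term q^2: no divisor's leading term divides it; move 26/7q^2 to the remainder.
  leading term p: subtract (-5/7)·g_2 from 15/7p - 38/7q - 3/7 → -68/7q + 6
  leading term q: no divisor's leading term divides it; move -68/7q to the remainder.
  leading term 1: no divisor's leading term divides it; move 6 to the remainder.
The remainder 26/7q^2 - 68/7q + 6 is nonzero, so it would be added as the next basis element.

S(g_1, g_2) = -13/7pq + 15/7p + 1/7q - 3/7; remainder on division = 26/7q^2 - 68/7q + 6.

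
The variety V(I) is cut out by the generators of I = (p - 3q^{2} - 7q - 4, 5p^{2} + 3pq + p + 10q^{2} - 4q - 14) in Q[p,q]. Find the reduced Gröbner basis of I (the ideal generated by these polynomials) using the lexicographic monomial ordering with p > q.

f_1 = p - 3q^{2} - 7q - 4, LT = p.
f_2 = 5p^{2} + 3pq + p + 10q^{2} - 4q - 14, LT = p^{2}.

S(f_1,f_2): lcm = p^{2}. S = -3pq^{2} - \tfrac{38}{5}pq - \tfrac{21}{5}p - 2q^{2} + \tfrac{4}{5}q + \tfrac{14}{5}.
  reduce S modulo (f_1, f_2):
  remainder -9q^{4} - \tfrac{219}{5}q^{3} - \tfrac{399}{5}q^{2} - 59q - 14 ≠ 0; add g_3 = -9q^{4} - \tfrac{219}{5}q^{3} - \tfrac{399}{5}q^{2} - 59q - 14 to the basis.

The other S-polynomials (S(f_1,g_3), S(f_2,g_3)) all reduce to 0 modulo the current basis, so we have a Gröbner basis.
Inter-reduce: drop elements whose leading term is divisible by another's, tail-reduce, and make monic.

G = {p - 3q^{2} - 7q - 4, q^{4} + \tfrac{73}{15}q^{3} + \tfrac{133}{15}q^{2} + \tfrac{59}{9}q + \tfrac{14}{9}}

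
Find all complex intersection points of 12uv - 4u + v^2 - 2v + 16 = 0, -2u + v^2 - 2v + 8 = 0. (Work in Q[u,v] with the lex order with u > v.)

{(4, 0), (-11/144 - sqrt(1031)*I/144, 13/12 - sqrt(1031)*I/12), (-11/144 + sqrt(1031)*I/144, 13/12 + sqrt(1031)*I/12)}

Compute a lex Gröbner basis by Buchberger's algorithm.
f_1 = 12uv - 4u + v^2 - 2v + 16, LT = uv.
f_2 = -2u + v^2 - 2v + 8, LT = u.

S(f_1,f_2): lcm = uv. S = -1/3u + 1/2v^3 - 11/12v^2 + 23/6v + 4/3.
  leading term u: subtract (1/6)·f_2 from -1/3u + 1/2v^3 - 11/12v^2 + 23/6v + 4/3 → 1/2v^3 - 13/12v^2 + 25/6v
  leading term v^3: no divisor's leading term divides it; move 1/2v^3 to the remainder.
  leading term v^2: no divisor's leading term divides it; move -13/12v^2 to the remainder.
  leading term v: no divisor's leading term divides it; move 25/6v to the remainder.
  remainder 1/2v^3 - 13/12v^2 + 25/6v ≠ 0; add h_3 = 1/2v^3 - 13/12v^2 + 25/6v to the basis.

The other S-polynomials (S(f_1,h_3), S(f_2,h_3)) all reduce to 0 modulo the current basis, so we have a Gröbner basis.
Inter-reduce: drop elements whose leading term is divisible by another's, tail-reduce, and make monic.
Reduced Gröbner basis: {u - 1/2v^2 + v - 4, v^3 - 13/6v^2 + 25/3v}.

The lex basis is triangular: the last element involves only v. Solving v^3 - 13/6v^2 + 25/3v = 0 gives v ∈ {0, 13/12 - sqrt(1031)*I/12, 13/12 + sqrt(1031)*I/12}; substituting each value into the earlier elements determines the remaining variables.
  v = 0: the earlier basis element becomes u - 4 = 0, giving u = 4 — point (4, 0).
  v = 13/12 - sqrt(1031)*I/12: the earlier basis element becomes u + 11/144 + sqrt(1031)*I/144 = 0, giving u = -11/144 - sqrt(1031)*I/144 — point (-11/144 - sqrt(1031)*I/144, 13/12 - sqrt(1031)*I/12).
  v = 13/12 + sqrt(1031)*I/12: the earlier basis element becomes u + 11/144 - sqrt(1031)*I/144 = 0, giving u = -11/144 + sqrt(1031)*I/144 — point (-11/144 + sqrt(1031)*I/144, 13/12 + sqrt(1031)*I/12).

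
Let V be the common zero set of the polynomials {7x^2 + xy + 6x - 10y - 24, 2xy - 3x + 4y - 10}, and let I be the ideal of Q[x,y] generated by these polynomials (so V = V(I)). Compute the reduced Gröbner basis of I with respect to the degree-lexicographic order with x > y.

G = {x^2 + 15/14x - 12/7y - 19/7, xy - 3/2x + 2y - 5, y^2 - 7/6x - y + 1/3}

f_1 = 7x^2 + xy + 6x - 10y - 24, LT = x^2.
f_2 = 2xy - 3x + 4y - 10, LT = xy.

S(f_1,f_2): lcm = x^2y. S = 1/7xy^2 + 3/2x^2 - 8/7xy - 10/7y^2 + 5x - 24/7y.
  reduce S modulo (f_1, f_2):
  remainder -12/7y^2 + 2x + 12/7y - 4/7 ≠ 0; add g_3 = -12/7y^2 + 2x + 12/7y - 4/7 to the basis.

The other S-polynomials (S(f_1,g_3), S(f_2,g_3)) all reduce to 0 modulo the current basis, so we have a Gröbner basis.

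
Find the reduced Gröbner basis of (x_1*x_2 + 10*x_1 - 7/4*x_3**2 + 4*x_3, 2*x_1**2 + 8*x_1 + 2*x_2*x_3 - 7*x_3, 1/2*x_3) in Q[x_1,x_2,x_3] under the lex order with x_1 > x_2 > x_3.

f_1 = x_1*x_2 + 10*x_1 - 7/4*x_3**2 + 4*x_3, LT = x_1*x_2.
f_2 = 2*x_1**2 + 8*x_1 + 2*x_2*x_3 - 7*x_3, LT = x_1**2.
f_3 = 1/2*x_3, LT = x_3.

The S-polynomials (S(f_1,f_2), S(f_1,f_3), S(f_2,f_3)) all reduce to 0 modulo the current basis, so we have a Gröbner basis.

G = {x_1**2 + 4*x_1, x_1*x_2 + 10*x_1, x_3}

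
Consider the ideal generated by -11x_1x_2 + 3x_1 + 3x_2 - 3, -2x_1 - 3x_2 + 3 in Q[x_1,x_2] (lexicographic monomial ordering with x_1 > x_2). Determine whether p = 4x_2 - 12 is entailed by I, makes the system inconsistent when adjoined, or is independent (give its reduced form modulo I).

First compute the reduced Gröbner basis of I by Buchberger's algorithm.
f_1 = -11x_1x_2 + 3x_1 + 3x_2 - 3, LT = x_1x_2.
f_2 = -2x_1 - 3x_2 + 3, LT = x_1.

S(f_1,f_2): lcm = x_1x_2. S = -\tfrac{3}{11}x_1 - \tfrac{3}{2}x_2^{2} + \tfrac{27}{22}x_2 + \tfrac{3}{11}.
  leading term x_1: subtract (\tfrac{3}{22})·f_2 from -\tfrac{3}{11}x_1 - \tfrac{3}{2}x_2^{2} + \tfrac{27}{22}x_2 + \tfrac{3}{11} → -\tfrac{3}{2}x_2^{2} + \tfrac{18}{11}x_2 - \tfrac{3}{22}
  leading term x_2^{2}: no divisor's leading term divides it; move -\tfrac{3}{2}x_2^{2} to the remainder.
  leading term x_2: no divisor's leading term divides it; move \tfrac{18}{11}x_2 to the remainder.
  leading term 1: no divisor's leading term divides it; move -\tfrac{3}{22} to the remainder.
  remainder -\tfrac{3}{2}x_2^{2} + \tfrac{18}{11}x_2 - \tfrac{3}{22} ≠ 0; add h_3 = -\tfrac{3}{2}x_2^{2} + \tfrac{18}{11}x_2 - \tfrac{3}{22} to the basis.

S(f_1,h_3): lcm = x_1x_2^{2}. S = \tfrac{9}{11}x_1x_2 - \tfrac{1}{11}x_1 - \tfrac{3}{11}x_2^{2} + \tfrac{3}{11}x_2.
  leading term x_1x_2: subtract (-\tfrac{9}{121})·f_1 from \tfrac{9}{11}x_1x_2 - \tfrac{1}{11}x_1 - \tfrac{3}{11}x_2^{2} + \tfrac{3}{11}x_2 → \tfrac{16}{121}x_1 - \tfrac{3}{11}x_2^{2} + \tfrac{60}{121}x_2 - \tfrac{27}{121}
  leading term x_1: subtract (-\tfrac{8}{121})·f_2 from \tfrac{16}{121}x_1 - \tfrac{3}{11}x_2^{2} + \tfrac{60}{121}x_2 - \tfrac{27}{121} → -\tfrac{3}{11}x_2^{2} + \tfrac{36}{121}x_2 - \tfrac{3}{121}
  leading term x_2^{2}: subtract (\tfrac{2}{11})·h_3 from -\tfrac{3}{11}x_2^{2} + \tfrac{36}{121}x_2 - \tfrac{3}{121} → 0
  remainder 0.

S(f_2,h_3): leading monomials are coprime, so the S-polynomial reduces to 0 (Buchberger's first criterion).
Every S-polynomial of the final basis reduces to 0, so we have a Gröbner basis.
Inter-reduce: drop elements whose leading term is divisible by another's, tail-reduce, and make monic.
Reduced Gröbner basis: {x_1 + \tfrac{3}{2}x_2 - \tfrac{3}{2}, x_2^{2} - \tfrac{12}{11}x_2 + \tfrac{1}{11}}.
Label its elements g_1 = x_1 + \tfrac{3}{2}x_2 - \tfrac{3}{2}, g_2 = x_2^{2} - \tfrac{12}{11}x_2 + \tfrac{1}{11}.

Reduce p = 4x_2 - 12 modulo G:
  leading term x_2: no divisor's leading term divides it; move 4x_2 to the remainder.
  leading term 1: no divisor's leading term divides it; move -12 to the remainder.
  normal form = 4x_2 - 12.
The normal form is nonzero, so p ∉ I. Since p minus its normal form lies in I, I + (p) = I + (r) where r = 4x_2 - 12; decide whether this ideal is the whole ring.
Run Buchberger on G together with r (pairs among the g_i already reduce to 0 since G is a Gröbner basis):
g_1 = x_1 + \tfrac{3}{2}x_2 - \tfrac{3}{2}, LT = x_1.
g_2 = x_2^{2} - \tfrac{12}{11}x_2 + \tfrac{1}{11}, LT = x_2^{2}.
r = 4x_2 - 12, LT = x_2.

S(g_1,g_2): leading monomials are coprime, so the S-polynomial reduces to 0 (Buchberger's first criterion).
S(g_1,r): leading monomials are coprime, so the S-polynomial reduces to 0 (Buchberger's first criterion).
S(g_2,r): lcm = x_2^{2}. S = \tfrac{21}{11}x_2 + \tfrac{1}{11}.
  leading term x_2: subtract (\tfrac{21}{44})·r from \tfrac{21}{11}x_2 + \tfrac{1}{11} → \tfrac{64}{11}
  leading term 1: no divisor's leading term divides it; move \tfrac{64}{11} to the remainder.
  remainder \tfrac{64}{11} ≠ 0; add m_4 = \tfrac{64}{11} to the basis.

S(g_1,m_4): leading monomials are coprime, so the S-polynomial reduces to 0 (Buchberger's first criterion).
S(g_2,m_4): leading monomials are coprime, so the S-polynomial reduces to 0 (Buchberger's first criterion).
S(r,m_4): leading monomials are coprime, so the S-polynomial reduces to 0 (Buchberger's first criterion).
Every S-polynomial of the final basis reduces to 0, so we have a Gröbner basis.
Inter-reduce: drop elements whose leading term is divisible by another's, tail-reduce, and make monic.
Reduced Gröbner basis: {1}.
The reduced Gröbner basis of I + (p) is {1}: the ideal is the whole ring, so the enlarged system has no common solution — adjoining p is inconsistent.

Adjoining 4x_2 - 12 makes the ideal the whole ring: the system is inconsistent.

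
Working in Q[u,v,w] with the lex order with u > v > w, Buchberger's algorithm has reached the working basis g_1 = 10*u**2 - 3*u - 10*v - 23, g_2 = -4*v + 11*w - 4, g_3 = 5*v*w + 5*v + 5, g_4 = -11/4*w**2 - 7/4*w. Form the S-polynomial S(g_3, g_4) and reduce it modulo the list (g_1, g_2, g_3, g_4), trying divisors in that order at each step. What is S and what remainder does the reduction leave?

lcm(LM(g_3), LM(g_4)) = v*w**2.
S = (lcm/LT(g_3))·g_3 − (lcm/LT(g_4))·g_4 = 4/11*v*w + w.
Reduce S modulo (g_1, g_2, g_3, g_4) in that order:
  leading term v*w: subtract (-1/11*w)·g_2 from 4/11*v*w + w → w**2 + 7/11*w
  leading term w**2: subtract (-4/11)·g_4 from w**2 + 7/11*w → 0
The remainder is 0, so this S-polynomial contributes no new basis element.

S(g_3, g_4) = 4/11*v*w + w; remainder on division = 0.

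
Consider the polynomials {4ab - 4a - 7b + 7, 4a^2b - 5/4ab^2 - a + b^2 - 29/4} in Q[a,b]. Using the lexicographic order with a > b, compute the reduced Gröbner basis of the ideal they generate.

f_1 = 4ab - 4a - 7b + 7, LT = ab.
f_2 = 4a^2b - 5/4ab^2 - a + b^2 - 29/4, LT = a^2b.

S(f_1,f_2): lcm = a^2b. S = -a^2 + 5/16ab^2 - 7/4ab + 2a - 1/4b^2 + 29/16.
  leading term a^2: no divisor's leading term divides it; move -a^2 to the remainder.
  leading term ab^2: subtract (5/64b)·f_1 from 5/16ab^2 - 7/4ab + 2a - 1/4b^2 + 29/16 → -23/16ab + 2a + 19/64b^2 - 35/64b + 29/16
  leading term ab: subtract (-23/64)·f_1 from -23/16ab + 2a + 19/64b^2 - 35/64b + 29/16 → 9/16a + 19/64b^2 - 49/16b + 277/64
  leading term a: no divisor's leading term divides it; move 9/16a to the remainder.
  leading term b^2: no divisor's leading term divides it; move 19/64b^2 to the remainder.
  leading term b: no divisor's leading term divides it; move -49/16b to the remainder.
  leading term 1: no divisor's leading term divides it; move 277/64 to the remainder.
  remainder -a^2 + 9/16a + 19/64b^2 - 49/16b + 277/64 ≠ 0; add g_3 = -a^2 + 9/16a + 19/64b^2 - 49/16b + 277/64 to the basis.

S(f_1,g_3): lcm = a^2b. S = -a^2 - 19/16ab + 7/4a + 19/64b^3 - 49/16b^2 + 277/64b.
  leading term a^2: subtract (1)·g_3 from -a^2 - 19/16ab + 7/4a + 19/64b^3 - 49/16b^2 + 277/64b → -19/16ab + 19/16a + 19/64b^3 - 215/64b^2 + 473/64b - 277/64
  leading term ab: subtract (-19/64)·f_1 from -19/16ab + 19/16a + 19/64b^3 - 215/64b^2 + 473/64b - 277/64 → 19/64b^3 - 215/64b^2 + 85/16b - 9/4
  leading term b^3: no divisor's leading term divides it; move 19/64b^3 to the remainder.
  leading term b^2: no divisor's leading term divides it; move -215/64b^2 to the remainder.
  leading term b: no divisor's leading term divides it; move 85/16b to the remainder.
  leading term 1: no divisor's leading term divides it; move -9/4 to the remainder.
  remainder 19/64b^3 - 215/64b^2 + 85/16b - 9/4 ≠ 0; add g_4 = 19/64b^3 - 215/64b^2 + 85/16b - 9/4 to the basis.

The other S-polynomials (S(f_2,g_3), S(f_1,g_4), S(f_2,g_4), S(g_3,g_4)) all reduce to 0 modulo the current basis, so we have a Gröbner basis.
Inter-reduce: drop elements whose leading term is divisible by another's, tail-reduce, and make monic.

G = {a^2 - 9/16a - 19/64b^2 + 49/16b - 277/64, ab - a - 7/4b + 7/4, b^3 - 215/19b^2 + 340/19b - 144/19}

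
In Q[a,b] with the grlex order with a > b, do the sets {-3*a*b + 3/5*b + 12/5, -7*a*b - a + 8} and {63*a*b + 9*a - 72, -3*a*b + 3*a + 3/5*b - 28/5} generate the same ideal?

No, the ideals differ.

Equality of ideals is decidable: compute both reduced Gröbner bases (unique for the ordering) and check whether they agree.
Buchberger on the first generating set:
f_1 = -3*a*b + 3/5*b + 12/5, LT = a*b.
f_2 = -7*a*b - a + 8, LT = a*b.

S(f_1,f_2): lcm = a*b. S = -1/7*a - 1/5*b + 12/35.
  leading term a: no divisor's leading term divides it; move -1/7*a to the remainder.
  leading term b: no divisor's leading term divides it; move -1/5*b to the remainder.
  leading term 1: no divisor's leading term divides it; move 12/35 to the remainder.
  remainder -1/7*a - 1/5*b + 12/35 ≠ 0; add g_3 = -1/7*a - 1/5*b + 12/35 to the basis.

S(f_1,g_3): lcm = a*b. S = -7/5*b**2 + 11/5*b - 4/5.
  leading term b**2: no divisor's leading term divides it; move -7/5*b**2 to the remainder.
  leading term b: no divisor's leading term divides it; move 11/5*b to the remainder.
  leading term 1: no divisor's leading term divides it; move -4/5 to the remainder.
  remainder -7/5*b**2 + 11/5*b - 4/5 ≠ 0; add g_4 = -7/5*b**2 + 11/5*b - 4/5 to the basis.

The other S-polynomials (S(f_2,g_3), S(f_1,g_4), S(f_2,g_4), S(g_3,g_4)) all reduce to 0 modulo the current basis, so we have a Gröbner basis.
Inter-reduce: drop elements whose leading term is divisible by another's, tail-reduce, and make monic.
Reduced Gröbner basis: {b**2 - 11/7*b + 4/7, a + 7/5*b - 12/5}.

Buchberger on the second generating set:
h_1 = 63*a*b + 9*a - 72, LT = a*b.
h_2 = -3*a*b + 3*a + 3/5*b - 28/5, LT = a*b.

S(h_1,h_2): lcm = a*b. S = 8/7*a + 1/5*b - 316/105.
  leading term a: no divisor's leading term divides it; move 8/7*a to the remainder.
  leading term b: no divisor's leading term divides it; move 1/5*b to the remainder.
  leading term 1: no divisor's leading term divides it; move -316/105 to the remainder.
  remainder 8/7*a + 1/5*b - 316/105 ≠ 0; add k_3 = 8/7*a + 1/5*b - 316/105 to the basis.

S(h_1,k_3): lcm = a*b. S = -7/40*b**2 + 1/7*a + 79/30*b - 8/7.
  leading term b**2: no divisor's leading term divides it; move -7/40*b**2 to the remainder.
  leading term a: subtract (1/8)·k_3 from 1/7*a + 79/30*b - 8/7 → 313/120*b - 23/30
  leading term b: no divisor's leading term divides it; move 313/120*b to the remainder.
  leading term 1: no divisor's leading term divides it; move -23/30 to the remainder.
  remainder -7/40*b**2 + 313/120*b - 23/30 ≠ 0; add k_4 = -7/40*b**2 + 313/120*b - 23/30 to the basis.

The other S-polynomials (S(h_2,k_3), S(h_1,k_4), S(h_2,k_4), S(k_3,k_4)) all reduce to 0 modulo the current basis, so we have a Gröbner basis.
Inter-reduce: drop elements whose leading term is divisible by another's, tail-reduce, and make monic.
Reduced Gröbner basis: {b**2 - 313/21*b + 92/21, a + 7/40*b - 79/30}.

Since the reduced bases disagree, the two ideals are not the same.
The choice of monomial ordering does not affect the verdict — as long as both bases are computed under the same ordering, their equality decides ideal equality.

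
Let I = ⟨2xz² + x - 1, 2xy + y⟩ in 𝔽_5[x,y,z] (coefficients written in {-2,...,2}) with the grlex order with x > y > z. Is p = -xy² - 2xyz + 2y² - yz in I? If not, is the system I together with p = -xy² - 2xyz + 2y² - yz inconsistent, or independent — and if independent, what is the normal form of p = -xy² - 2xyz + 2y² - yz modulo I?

First compute the reduced Gröbner basis of I by Buchberger's algorithm.
f_1 = 2xz² + x - 1, LT = xz².
f_2 = 2xy + y, LT = xy.

S(f_1,f_2): lcm = xyz². S = 2yz² - 2xy + 2y.
  leading term yz²: no divisor's leading term divides it; move 2yz² to the remainder.
  leading term xy: subtract (-1)·f_2 from -2xy + 2y → -2y
  leading term y: no divisor's leading term divides it; move -2y to the remainder.
  remainder 2yz² - 2y ≠ 0; add h_3 = 2yz² - 2y to the basis.

The other S-polynomials (S(f_1,h_3), S(f_2,h_3)) all reduce to 0 modulo the current basis, so we have a Gröbner basis.
Inter-reduce: drop elements whose leading term is divisible by another's, tail-reduce, and make monic.
Reduced Gröbner basis: {xz² - 2x + 2, yz² - y, xy - 2y}.
Label its elements g_1 = xz² - 2x + 2, g_2 = yz² - y, g_3 = xy - 2y.

Reduce p = -xy² - 2xyz + 2y² - yz modulo G:
  leading term xy²: subtract (-y)·g_3 from -xy² - 2xyz + 2y² - yz → -2xyz - yz
  leading term xyz: subtract (-2z)·g_3 from -2xyz - yz → 0
  normal form = 0.
Since the normal form is 0, p ∈ I.

-xy² - 2xyz + 2y² - yz lies in I (it reduces to 0).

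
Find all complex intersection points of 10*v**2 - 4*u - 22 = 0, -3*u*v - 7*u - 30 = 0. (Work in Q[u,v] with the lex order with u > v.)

Compute a lex Gröbner basis by Buchberger's algorithm.
f_1 = -4*u + 10*v**2 - 22, LT = u.
f_2 = -3*u*v - 7*u - 30, LT = u*v.

S(f_1,f_2): lcm = u*v. S = -7/3*u - 5/2*v**3 + 11/2*v - 10.
  reduce S modulo (f_1, f_2):
  remainder -5/2*v**3 - 35/6*v**2 + 11/2*v + 17/6 ≠ 0; add h_3 = -5/2*v**3 - 35/6*v**2 + 11/2*v + 17/6 to the basis.

The other S-polynomials (S(f_1,h_3), S(f_2,h_3)) all reduce to 0 modulo the current basis, so we have a Gröbner basis.
Inter-reduce: drop elements whose leading term is divisible by another's, tail-reduce, and make monic.
Reduced Gröbner basis: {u - 5/2*v**2 + 11/2, v**3 + 7/3*v**2 - 11/5*v - 17/15}.

A lex Gröbner basis eliminates variables successively. Here v**3 + 7/3*v**2 - 11/5*v - 17/15 depends only on v, with roots {1, -5/3 - sqrt(370)/15, -5/3 + sqrt(370)/15}; lifting each root through the earlier basis elements recovers the full solutions.
  v = 1: the earlier basis element becomes u + 3 = 0, giving u = -3 — point (-3, 1).
  v = -5/3 - sqrt(370)/15: the earlier basis element becomes u - 5*sqrt(370)/9 - 50/9 = 0, giving u = 50/9 + 5*sqrt(370)/9 — point (50/9 + 5*sqrt(370)/9, -5/3 - sqrt(370)/15).
  v = -5/3 + sqrt(370)/15: the earlier basis element becomes u - 50/9 + 5*sqrt(370)/9 = 0, giving u = 50/9 - 5*sqrt(370)/9 — point (50/9 - 5*sqrt(370)/9, -5/3 + sqrt(370)/15).

{(-3, 1), (50/9 + 5*sqrt(370)/9, -5/3 - sqrt(370)/15), (50/9 - 5*sqrt(370)/9, -5/3 + sqrt(370)/15)}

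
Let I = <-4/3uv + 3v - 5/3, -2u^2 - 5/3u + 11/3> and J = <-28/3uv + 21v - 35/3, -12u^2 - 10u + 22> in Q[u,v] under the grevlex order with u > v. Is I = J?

Two ideals are equal iff their reduced Gröbner bases coincide (the reduced basis is unique for a fixed ordering).
Buchberger on the first generating set:
f_1 = -4/3uv + 3v - 5/3, LT = uv.
f_2 = -2u^2 - 5/3u + 11/3, LT = u^2.

S(f_1,f_2): lcm = u^2v. S = -37/12uv + 5/4u + 11/6v.
  leading term uv: subtract (37/16)·f_1 from -37/12uv + 5/4u + 11/6v → 5/4u - 245/48v + 185/48
  leading term u: no divisor's leading term divides it; move 5/4u to the remainder.
  leading term v: no divisor's leading term divides it; move -245/48v to the remainder.
  leading term 1: no divisor's leading term divides it; move 185/48 to the remainder.
  remainder 5/4u - 245/48v + 185/48 ≠ 0; add g_3 = 5/4u - 245/48v + 185/48 to the basis.

S(f_1,g_3): lcm = uv. S = 49/12v^2 - 16/3v + 5/4.
  leading term v^2: no divisor's leading term divides it; move 49/12v^2 to the remainder.
  leading term v: no divisor's leading term divides it; move -16/3v to the remainder.
  leading term 1: no divisor's leading term divides it; move 5/4 to the remainder.
  remainder 49/12v^2 - 16/3v + 5/4 ≠ 0; add g_4 = 49/12v^2 - 16/3v + 5/4 to the basis.

The other S-polynomials (S(f_2,g_3), S(f_1,g_4), S(f_2,g_4), S(g_3,g_4)) all reduce to 0 modulo the current basis, so we have a Gröbner basis.
Inter-reduce: drop elements whose leading term is divisible by another's, tail-reduce, and make monic.
Reduced Gröbner basis: {v^2 - 64/49v + 15/49, u - 49/12v + 37/12}.

Buchberger on the second generating set:
h_1 = -28/3uv + 21v - 35/3, LT = uv.
h_2 = -12u^2 - 10u + 22, LT = u^2.

S(h_1,h_2): lcm = u^2v. S = -37/12uv + 5/4u + 11/6v.
  leading term uv: subtract (37/112)·h_1 from -37/12uv + 5/4u + 11/6v → 5/4u - 245/48v + 185/48
  leading term u: no divisor's leading term divides it; move 5/4u to the remainder.
  leading term v: no divisor's leading term divides it; move -245/48v to the remainder.
  leading term 1: no divisor's leading term divides it; move 185/48 to the remainder.
  remainder 5/4u - 245/48v + 185/48 ≠ 0; add k_3 = 5/4u - 245/48v + 185/48 to the basis.

S(h_1,k_3): lcm = uv. S = 49/12v^2 - 16/3v + 5/4.
  leading term v^2: no divisor's leading term divides it; move 49/12v^2 to the remainder.
  leading term v: no divisor's leading term divides it; move -16/3v to the remainder.
  leading term 1: no divisor's leading term divides it; move 5/4 to the remainder.
  remainder 49/12v^2 - 16/3v + 5/4 ≠ 0; add k_4 = 49/12v^2 - 16/3v + 5/4 to the basis.

The other S-polynomials (S(h_2,k_3), S(h_1,k_4), S(h_2,k_4), S(k_3,k_4)) all reduce to 0 modulo the current basis, so we have a Gröbner basis.
Inter-reduce: drop elements whose leading term is divisible by another's, tail-reduce, and make monic.
Reduced Gröbner basis: {v^2 - 64/49v + 15/49, u - 49/12v + 37/12}.

These coincide, so the ideals are equal.
The choice of monomial ordering does not affect the verdict — as long as both bases are computed under the same ordering, their equality decides ideal equality.

Yes, the ideals are equal.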